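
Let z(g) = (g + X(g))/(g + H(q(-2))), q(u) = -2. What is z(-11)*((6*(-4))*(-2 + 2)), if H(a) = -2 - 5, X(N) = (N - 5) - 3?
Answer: 0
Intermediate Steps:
X(N) = -8 + N (X(N) = (-5 + N) - 3 = -8 + N)
H(a) = -7
z(g) = (-8 + 2*g)/(-7 + g) (z(g) = (g + (-8 + g))/(g - 7) = (-8 + 2*g)/(-7 + g))
z(-11)*((6*(-4))*(-2 + 2)) = (2*(-4 - 11)/(-7 - 11))*((6*(-4))*(-2 + 2)) = (2*(-15)/(-18))*(-24*0) = (2*(-1/18)*(-15))*0 = (5/3)*0 = 0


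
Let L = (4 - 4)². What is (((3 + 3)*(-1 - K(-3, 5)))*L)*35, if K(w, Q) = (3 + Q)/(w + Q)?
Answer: 0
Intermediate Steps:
K(w, Q) = (3 + Q)/(Q + w)
L = 0 (L = 0² = 0)
(((3 + 3)*(-1 - K(-3, 5)))*L)*35 = (((3 + 3)*(-1 - (3 + 5)/(5 - 3)))*0)*35 = ((6*(-1 - 8/2))*0)*35 = ((6*(-1 - 1*4))*0)*35 = ((6*(-1 - 4))*0)*35 = ((6*(-5))*0)*35 = -30*0*35 = 0*35 = 0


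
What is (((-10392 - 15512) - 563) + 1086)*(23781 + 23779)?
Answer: -1207120360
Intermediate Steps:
(((-10392 - 15512) - 563) + 1086)*(23781 + 23779) = ((-25904 - 563) + 1086)*47560 = (-26467 + 1086)*47560 = -25381*47560 = -1207120360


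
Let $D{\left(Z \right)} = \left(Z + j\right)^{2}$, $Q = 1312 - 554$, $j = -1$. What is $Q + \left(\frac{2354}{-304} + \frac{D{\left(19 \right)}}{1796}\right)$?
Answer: $\frac{51215823}{68248} \approx 750.44$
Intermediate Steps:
$Q = 758$
$D{\left(Z \right)} = \left(-1 + Z\right)^{2}$ ($D{\left(Z \right)} = \left(Z - 1\right)^{2} = \left(-1 + Z\right)^{2}$)
$Q + \left(\frac{2354}{-304} + \frac{D{\left(19 \right)}}{1796}\right) = 758 + \left(\frac{2354}{-304} + \frac{\left(-1 + 19\right)^{2}}{1796}\right) = 758 + \left(2354 \left(- \frac{1}{304}\right) + 18^{2} \cdot \frac{1}{1796}\right) = 758 + \left(- \frac{1177}{152} + 324 \cdot \frac{1}{1796}\right) = 758 + \left(- \frac{1177}{152} + \frac{81}{449}\right) = 758 - \frac{516161}{68248} = \frac{51215823}{68248}$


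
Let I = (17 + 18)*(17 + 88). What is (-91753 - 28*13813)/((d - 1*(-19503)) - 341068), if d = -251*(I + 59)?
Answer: 478517/1258799 ≈ 0.38014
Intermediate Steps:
I = 3675 (I = 35*105 = 3675)
d = -937234 (d = -251*(3675 + 59) = -251*3734 = -937234)
(-91753 - 28*13813)/((d - 1*(-19503)) - 341068) = (-91753 - 28*13813)/((-937234 - 1*(-19503)) - 341068) = (-91753 - 386764)/((-937234 + 19503) - 341068) = -478517/(-917731 - 341068) = -478517/(-1258799) = -478517*(-1/1258799) = 478517/1258799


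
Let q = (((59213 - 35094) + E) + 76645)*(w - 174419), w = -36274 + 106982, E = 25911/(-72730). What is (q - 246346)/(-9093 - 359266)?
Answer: 760068108875779/26790750070 ≈ 28371.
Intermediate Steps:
E = -25911/72730 (E = 25911*(-1/72730) = -25911/72730 ≈ -0.35626)
w = 70708
q = -760050192131199/72730 (q = (((59213 - 35094) - 25911/72730) + 76645)*(70708 - 174419) = ((24119 - 25911/72730) + 76645)*(-103711) = (1754148959/72730 + 76645)*(-103711) = (7328539809/72730)*(-103711) = -760050192131199/72730 ≈ -1.0450e+10)
(q - 246346)/(-9093 - 359266) = (-760050192131199/72730 - 246346)/(-9093 - 359266) = -760068108875779/72730/(-368359) = -760068108875779/72730*(-1/368359) = 760068108875779/26790750070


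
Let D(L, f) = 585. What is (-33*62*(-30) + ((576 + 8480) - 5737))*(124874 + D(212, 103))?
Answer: 8117071841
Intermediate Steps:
(-33*62*(-30) + ((576 + 8480) - 5737))*(124874 + D(212, 103)) = (-33*62*(-30) + ((576 + 8480) - 5737))*(124874 + 585) = (-2046*(-30) + (9056 - 5737))*125459 = (61380 + 3319)*125459 = 64699*125459 = 8117071841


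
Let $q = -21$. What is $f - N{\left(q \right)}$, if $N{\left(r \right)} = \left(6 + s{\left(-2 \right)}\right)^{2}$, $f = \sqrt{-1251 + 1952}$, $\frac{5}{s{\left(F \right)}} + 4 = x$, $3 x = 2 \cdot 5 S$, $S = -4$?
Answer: $- \frac{88209}{2704} + \sqrt{701} \approx -6.1453$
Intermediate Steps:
$x = - \frac{40}{3}$ ($x = \frac{2 \cdot 5 \left(-4\right)}{3} = \frac{10 \left(-4\right)}{3} = \frac{1}{3} \left(-40\right) = - \frac{40}{3} \approx -13.333$)
$s{\left(F \right)} = - \frac{15}{52}$ ($s{\left(F \right)} = \frac{5}{-4 - \frac{40}{3}} = \frac{5}{- \frac{52}{3}} = 5 \left(- \frac{3}{52}\right) = - \frac{15}{52}$)
$f = \sqrt{701} \approx 26.476$
$N{\left(r \right)} = \frac{88209}{2704}$ ($N{\left(r \right)} = \left(6 - \frac{15}{52}\right)^{2} = \left(\frac{297}{52}\right)^{2} = \frac{88209}{2704}$)
$f - N{\left(q \right)} = \sqrt{701} - \frac{88209}{2704} = - \frac{88209}{2704} + \sqrt{701}$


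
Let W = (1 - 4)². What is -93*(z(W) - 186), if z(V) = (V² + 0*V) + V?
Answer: 8928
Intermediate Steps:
W = 9 (W = (-3)² = 9)
z(V) = V + V² (z(V) = (V² + 0) + V = V² + V = V + V²)
-93*(z(W) - 186) = -93*(9*(1 + 9) - 186) = -93*(9*10 - 186) = -93*(90 - 186) = -93*(-96) = 8928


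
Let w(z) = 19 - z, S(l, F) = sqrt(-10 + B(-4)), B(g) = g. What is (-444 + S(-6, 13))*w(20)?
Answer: 444 - I*sqrt(14) ≈ 444.0 - 3.7417*I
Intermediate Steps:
S(l, F) = I*sqrt(14) (S(l, F) = sqrt(-10 - 4) = sqrt(-14) = I*sqrt(14))
(-444 + S(-6, 13))*w(20) = (-444 + I*sqrt(14))*(19 - 1*20) = (-444 + I*sqrt(14))*(19 - 20) = (-444 + I*sqrt(14))*(-1) = 444 - I*sqrt(14)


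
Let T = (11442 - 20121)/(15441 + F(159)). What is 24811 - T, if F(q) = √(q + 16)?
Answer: 5915679468605/238424306 - 43395*√7/238424306 ≈ 24812.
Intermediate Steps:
F(q) = √(16 + q)
T = -8679/(15441 + 5*√7) (T = (11442 - 20121)/(15441 + √(16 + 159)) = -8679/(15441 + √175) = -8679/(15441 + 5*√7) ≈ -0.56159)
24811 - T = 24811 - (-134012439/238424306 + 43395*√7/238424306) = 24811 + (134012439/238424306 - 43395*√7/238424306) = 5915679468605/238424306 - 43395*√7/238424306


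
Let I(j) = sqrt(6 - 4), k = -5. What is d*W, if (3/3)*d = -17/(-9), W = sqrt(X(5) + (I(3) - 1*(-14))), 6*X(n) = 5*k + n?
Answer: 17*sqrt(96 + 9*sqrt(2))/27 ≈ 6.5653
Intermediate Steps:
I(j) = sqrt(2)
X(n) = -25/6 + n/6 (X(n) = (5*(-5) + n)/6 = (-25 + n)/6 = -25/6 + n/6)
W = sqrt(32/3 + sqrt(2)) (W = sqrt((-25/6 + (1/6)*5) + (sqrt(2) - 1*(-14))) = sqrt((-25/6 + 5/6) + (sqrt(2) + 14)) = sqrt(-10/3 + (14 + sqrt(2))) = sqrt(32/3 + sqrt(2)) ≈ 3.4758)
d = 17/9 (d = -17/(-9) = -17*(-1/9) = 17/9 ≈ 1.8889)
d*W = 17*(sqrt(96 + 9*sqrt(2))/3)/9 = 17*sqrt(96 + 9*sqrt(2))/27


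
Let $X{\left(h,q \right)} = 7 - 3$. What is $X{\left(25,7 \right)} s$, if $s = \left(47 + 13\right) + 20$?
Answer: $320$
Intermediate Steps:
$X{\left(h,q \right)} = 4$
$s = 80$ ($s = 60 + 20 = 80$)
$X{\left(25,7 \right)} s = 4 \cdot 80 = 320$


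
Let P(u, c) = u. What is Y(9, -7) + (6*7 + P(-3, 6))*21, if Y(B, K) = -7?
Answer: 812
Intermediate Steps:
Y(9, -7) + (6*7 + P(-3, 6))*21 = -7 + (6*7 - 3)*21 = -7 + (42 - 3)*21 = -7 + 39*21 = -7 + 819 = 812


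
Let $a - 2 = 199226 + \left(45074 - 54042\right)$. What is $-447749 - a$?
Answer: $-638009$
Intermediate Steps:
$a = 190260$ ($a = 2 + \left(199226 + \left(45074 - 54042\right)\right) = 2 + \left(199226 - 8968\right) = 2 + 190258 = 190260$)
$-447749 - a = -447749 - 190260 = -638009$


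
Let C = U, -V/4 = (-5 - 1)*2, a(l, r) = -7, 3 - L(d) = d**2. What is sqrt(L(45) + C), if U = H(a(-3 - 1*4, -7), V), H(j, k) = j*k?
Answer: 3*I*sqrt(262) ≈ 48.559*I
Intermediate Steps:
L(d) = 3 - d**2
V = 48 (V = -4*(-5 - 1)*2 = -(-24)*2 = -4*(-12) = 48)
U = -336 (U = -7*48 = -336)
C = -336
sqrt(L(45) + C) = sqrt((3 - 1*45**2) - 336) = sqrt((3 - 1*2025) - 336) = sqrt((3 - 2025) - 336) = sqrt(-2022 - 336) = sqrt(-2358) = 3*I*sqrt(262)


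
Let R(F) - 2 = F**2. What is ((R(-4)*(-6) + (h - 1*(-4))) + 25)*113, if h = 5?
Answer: -8362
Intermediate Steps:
R(F) = 2 + F**2
((R(-4)*(-6) + (h - 1*(-4))) + 25)*113 = (((2 + (-4)**2)*(-6) + (5 - 1*(-4))) + 25)*113 = (((2 + 16)*(-6) + (5 + 4)) + 25)*113 = ((18*(-6) + 9) + 25)*113 = ((-108 + 9) + 25)*113 = (-99 + 25)*113 = -74*113 = -8362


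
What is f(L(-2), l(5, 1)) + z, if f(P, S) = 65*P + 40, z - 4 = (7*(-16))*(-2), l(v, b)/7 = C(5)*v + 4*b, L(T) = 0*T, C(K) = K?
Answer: 268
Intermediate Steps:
L(T) = 0
l(v, b) = 28*b + 35*v (l(v, b) = 7*(5*v + 4*b) = 7*(4*b + 5*v) = 28*b + 35*v)
z = 228 (z = 4 + (7*(-16))*(-2) = 4 - 112*(-2) = 4 + 224 = 228)
f(P, S) = 40 + 65*P
f(L(-2), l(5, 1)) + z = (40 + 65*0) + 228 = (40 + 0) + 228 = 40 + 228 = 268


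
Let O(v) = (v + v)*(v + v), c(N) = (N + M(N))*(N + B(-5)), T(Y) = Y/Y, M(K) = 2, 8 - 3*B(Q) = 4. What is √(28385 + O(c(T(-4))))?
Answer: √28581 ≈ 169.06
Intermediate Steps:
B(Q) = 4/3 (B(Q) = 8/3 - ⅓*4 = 8/3 - 4/3 = 4/3)
T(Y) = 1
c(N) = (2 + N)*(4/3 + N) (c(N) = (N + 2)*(N + 4/3) = (2 + N)*(4/3 + N))
O(v) = 4*v² (O(v) = (2*v)*(2*v) = 4*v²)
√(28385 + O(c(T(-4)))) = √(28385 + 4*(8/3 + 1² + (10/3)*1)²) = √(28385 + 4*(8/3 + 1 + 10/3)²) = √(28385 + 4*7²) = √(28385 + 4*49) = √(28385 + 196) = √28581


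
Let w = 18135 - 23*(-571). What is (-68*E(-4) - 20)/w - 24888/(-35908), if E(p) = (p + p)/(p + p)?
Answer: 48439880/70173209 ≈ 0.69029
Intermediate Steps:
w = 31268 (w = 18135 + 13133 = 31268)
E(p) = 1 (E(p) = (2*p)/((2*p)) = (2*p)*(1/(2*p)) = 1)
(-68*E(-4) - 20)/w - 24888/(-35908) = (-68*1 - 20)/31268 - 24888/(-35908) = (-68 - 20)*(1/31268) - 24888*(-1/35908) = -88*1/31268 + 6222/8977 = -22/7817 + 6222/8977 = 48439880/70173209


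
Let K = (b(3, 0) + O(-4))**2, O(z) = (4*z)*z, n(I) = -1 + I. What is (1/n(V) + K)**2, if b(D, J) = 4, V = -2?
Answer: 192404641/9 ≈ 2.1378e+7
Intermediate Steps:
O(z) = 4*z**2
K = 4624 (K = (4 + 4*(-4)**2)**2 = (4 + 4*16)**2 = (4 + 64)**2 = 68**2 = 4624)
(1/n(V) + K)**2 = (1/(-1 - 2) + 4624)**2 = (1/(-3) + 4624)**2 = (-1/3 + 4624)**2 = (13871/3)**2 = 192404641/9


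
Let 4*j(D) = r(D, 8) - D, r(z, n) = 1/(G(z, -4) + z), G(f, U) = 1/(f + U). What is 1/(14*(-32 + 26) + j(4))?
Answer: -1/85 ≈ -0.011765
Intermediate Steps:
G(f, U) = 1/(U + f)
r(z, n) = 1/(z + 1/(-4 + z)) (r(z, n) = 1/(1/(-4 + z) + z) = 1/(z + 1/(-4 + z)))
j(D) = -D/4 + (-4 + D)/(4*(1 + D*(-4 + D))) (j(D) = ((-4 + D)/(1 + D*(-4 + D)) - D)/4 = (-D + (-4 + D)/(1 + D*(-4 + D)))/4 = -D/4 + (-4 + D)/(4*(1 + D*(-4 + D))))
1/(14*(-32 + 26) + j(4)) = 1/(14*(-32 + 26) + (-4 + 4 - 1*4*(1 + 4*(-4 + 4)))/(4*(1 + 4*(-4 + 4)))) = 1/(14*(-6) + (-4 + 4 - 1*4*(1 + 4*0))/(4*(1 + 4*0))) = 1/(-84 + (-4 + 4 - 1*4*(1 + 0))/(4*(1 + 0))) = 1/(-84 + (¼)*(-4 + 4 - 1*4*1)/1) = 1/(-84 + (¼)*1*(-4 + 4 - 4)) = 1/(-84 + (¼)*1*(-4)) = 1/(-84 - 1) = 1/(-85) = -1/85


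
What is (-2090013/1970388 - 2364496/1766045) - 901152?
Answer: -61486893342942803/68231252460 ≈ -9.0115e+5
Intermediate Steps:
(-2090013/1970388 - 2364496/1766045) - 901152 = (-2090013*1/1970388 - 2364496*1/1766045) - 901152 = (-696671/656796 - 139088/103885) - 901152 = -163726108883/68231252460 - 901152 = -61486893342942803/68231252460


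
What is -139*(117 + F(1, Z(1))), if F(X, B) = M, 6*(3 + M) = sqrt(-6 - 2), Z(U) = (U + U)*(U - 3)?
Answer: -15846 - 139*I*sqrt(2)/3 ≈ -15846.0 - 65.525*I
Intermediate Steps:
Z(U) = 2*U*(-3 + U) (Z(U) = (2*U)*(-3 + U) = 2*U*(-3 + U))
M = -3 + I*sqrt(2)/3 (M = -3 + sqrt(-6 - 2)/6 = -3 + sqrt(-8)/6 = -3 + (2*I*sqrt(2))/6 = -3 + I*sqrt(2)/3 ≈ -3.0 + 0.4714*I)
F(X, B) = -3 + I*sqrt(2)/3
-139*(117 + F(1, Z(1))) = -139*(117 + (-3 + I*sqrt(2)/3)) = -139*(114 + I*sqrt(2)/3) = -15846 - 139*I*sqrt(2)/3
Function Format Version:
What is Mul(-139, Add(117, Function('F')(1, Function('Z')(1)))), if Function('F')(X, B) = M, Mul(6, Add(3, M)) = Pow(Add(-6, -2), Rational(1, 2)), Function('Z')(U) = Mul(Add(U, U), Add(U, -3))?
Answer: Add(-15846, Mul(Rational(-139, 3), I, Pow(2, Rational(1, 2)))) ≈ Add(-15846., Mul(-65.525, I))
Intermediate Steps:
Function('Z')(U) = Mul(2, U, Add(-3, U)) (Function('Z')(U) = Mul(Mul(2, U), Add(-3, U)) = Mul(2, U, Add(-3, U)))
M = Add(-3, Mul(Rational(1, 3), I, Pow(2, Rational(1, 2)))) (M = Add(-3, Mul(Rational(1, 6), Pow(Add(-6, -2), Rational(1, 2)))) = Add(-3, Mul(Rational(1, 6), Pow(-8, Rational(1, 2)))) = Add(-3, Mul(Rational(1, 6), Mul(2, I, Pow(2, Rational(1, 2))))) = Add(-3, Mul(Rational(1, 3), I, Pow(2, Rational(1, 2)))) ≈ Add(-3.0000, Mul(0.47140, I)))
Function('F')(X, B) = Add(-3, Mul(Rational(1, 3), I, Pow(2, Rational(1, 2))))
Mul(-139, Add(117, Function('F')(1, Function('Z')(1)))) = Mul(-139, Add(117, Add(-3, Mul(Rational(1, 3), I, Pow(2, Rational(1, 2)))))) = Mul(-139, Add(114, Mul(Rational(1, 3), I, Pow(2, Rational(1, 2))))) = Add(-15846, Mul(Rational(-139, 3), I, Pow(2, Rational(1, 2))))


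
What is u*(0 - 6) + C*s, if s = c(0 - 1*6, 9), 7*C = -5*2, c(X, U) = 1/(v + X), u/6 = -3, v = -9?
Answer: 2270/21 ≈ 108.10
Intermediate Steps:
u = -18 (u = 6*(-3) = -18)
c(X, U) = 1/(-9 + X)
C = -10/7 (C = (-5*2)/7 = (⅐)*(-10) = -10/7 ≈ -1.4286)
s = -1/15 (s = 1/(-9 + (0 - 1*6)) = 1/(-9 + (0 - 6)) = 1/(-9 - 6) = 1/(-15) = -1/15 ≈ -0.066667)
u*(0 - 6) + C*s = -18*(0 - 6) - 10/7*(-1/15) = -18*(-6) + 2/21 = 108 + 2/21 = 2270/21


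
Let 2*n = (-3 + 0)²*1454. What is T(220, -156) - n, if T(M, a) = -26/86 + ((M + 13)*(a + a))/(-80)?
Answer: -2422879/430 ≈ -5634.6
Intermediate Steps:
n = 6543 (n = ((-3 + 0)²*1454)/2 = ((-3)²*1454)/2 = (9*1454)/2 = (½)*13086 = 6543)
T(M, a) = -13/43 - a*(13 + M)/40 (T(M, a) = -26*1/86 + ((13 + M)*(2*a))*(-1/80) = -13/43 + (2*a*(13 + M))*(-1/80) = -13/43 - a*(13 + M)/40)
T(220, -156) - n = (-13/43 - 13/40*(-156) - 1/40*220*(-156)) - 1*6543 = (-13/43 + 507/10 + 858) - 6543 = 390611/430 - 6543 = -2422879/430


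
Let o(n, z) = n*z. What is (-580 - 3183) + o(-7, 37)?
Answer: -4022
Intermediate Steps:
(-580 - 3183) + o(-7, 37) = (-580 - 3183) - 7*37 = -3763 - 259 = -4022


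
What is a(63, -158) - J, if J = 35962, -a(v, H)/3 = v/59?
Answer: -2121947/59 ≈ -35965.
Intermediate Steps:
a(v, H) = -3*v/59
a(63, -158) - J = -3/59*63 - 1*35962 = -189/59 - 35962 = -2121947/59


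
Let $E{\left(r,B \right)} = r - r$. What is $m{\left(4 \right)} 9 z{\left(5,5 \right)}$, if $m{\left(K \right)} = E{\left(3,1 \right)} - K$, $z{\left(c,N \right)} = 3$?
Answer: $-108$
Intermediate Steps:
$E{\left(r,B \right)} = 0$
$m{\left(K \right)} = - K$ ($m{\left(K \right)} = 0 - K = - K$)
$m{\left(4 \right)} 9 z{\left(5,5 \right)} = \left(-1\right) 4 \cdot 9 \cdot 3 = \left(-4\right) 9 \cdot 3 = \left(-36\right) 3 = -108$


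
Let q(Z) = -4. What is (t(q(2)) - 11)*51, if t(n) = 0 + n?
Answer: -765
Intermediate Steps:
t(n) = n
(t(q(2)) - 11)*51 = (-4 - 11)*51 = -15*51 = -765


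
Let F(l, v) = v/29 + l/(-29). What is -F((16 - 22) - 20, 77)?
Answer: -103/29 ≈ -3.5517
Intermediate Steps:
F(l, v) = -l/29 + v/29 (F(l, v) = v*(1/29) + l*(-1/29) = v/29 - l/29 = -l/29 + v/29)
-F((16 - 22) - 20, 77) = -(-((16 - 22) - 20)/29 + (1/29)*77) = -(-(-6 - 20)/29 + 77/29) = -(-1/29*(-26) + 77/29) = -(26/29 + 77/29) = -1*103/29 = -103/29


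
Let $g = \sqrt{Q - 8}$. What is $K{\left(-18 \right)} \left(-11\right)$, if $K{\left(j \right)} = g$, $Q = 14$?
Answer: $- 11 \sqrt{6} \approx -26.944$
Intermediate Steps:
$g = \sqrt{6}$ ($g = \sqrt{14 - 8} = \sqrt{6} \approx 2.4495$)
$K{\left(j \right)} = \sqrt{6}$
$K{\left(-18 \right)} \left(-11\right) = \sqrt{6} \left(-11\right) = - 11 \sqrt{6}$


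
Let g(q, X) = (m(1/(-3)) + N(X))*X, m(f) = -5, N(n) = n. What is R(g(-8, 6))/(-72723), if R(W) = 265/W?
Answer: -265/436338 ≈ -0.00060733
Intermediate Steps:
g(q, X) = X*(-5 + X) (g(q, X) = (-5 + X)*X = X*(-5 + X))
R(g(-8, 6))/(-72723) = (265/((6*(-5 + 6))))/(-72723) = (265/((6*1)))*(-1/72723) = (265/6)*(-1/72723) = -265/436338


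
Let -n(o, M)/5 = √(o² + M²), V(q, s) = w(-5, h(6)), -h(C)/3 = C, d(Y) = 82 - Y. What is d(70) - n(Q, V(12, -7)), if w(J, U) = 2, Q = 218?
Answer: 12 + 10*√11882 ≈ 1102.0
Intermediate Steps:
h(C) = -3*C
V(q, s) = 2
n(o, M) = -5*√(M² + o²) (n(o, M) = -5*√(o² + M²) = -5*√(M² + o²))
d(70) - n(Q, V(12, -7)) = (82 - 1*70) - (-5)*√(2² + 218²) = (82 - 70) - (-5)*√(4 + 47524) = 12 - (-5)*√47528 = 12 - (-5)*2*√11882 = 12 - (-10)*√11882 = 12 + 10*√11882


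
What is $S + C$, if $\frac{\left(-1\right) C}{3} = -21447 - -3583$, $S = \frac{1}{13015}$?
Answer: $\frac{697499881}{13015} \approx 53592.0$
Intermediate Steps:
$S = \frac{1}{13015} \approx 7.6834 \cdot 10^{-5}$
$C = 53592$ ($C = - 3 \left(-21447 - -3583\right) = - 3 \left(-21447 + 3583\right) = \left(-3\right) \left(-17864\right) = 53592$)
$S + C = \frac{1}{13015} + 53592 = \frac{697499881}{13015}$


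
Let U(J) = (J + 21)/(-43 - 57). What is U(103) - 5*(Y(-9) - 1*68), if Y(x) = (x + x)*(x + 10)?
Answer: 10719/25 ≈ 428.76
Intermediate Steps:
Y(x) = 2*x*(10 + x) (Y(x) = (2*x)*(10 + x) = 2*x*(10 + x))
U(J) = -21/100 - J/100 (U(J) = (21 + J)/(-100) = (21 + J)*(-1/100) = -21/100 - J/100)
U(103) - 5*(Y(-9) - 1*68) = (-21/100 - 1/100*103) - 5*(2*(-9)*(10 - 9) - 1*68) = (-21/100 - 103/100) - 5*(2*(-9)*1 - 68) = -31/25 - 5*(-18 - 68) = -31/25 - 5*(-86) = -31/25 - 1*(-430) = -31/25 + 430 = 10719/25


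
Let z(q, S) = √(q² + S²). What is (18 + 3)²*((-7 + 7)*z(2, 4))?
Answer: 0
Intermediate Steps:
z(q, S) = √(S² + q²)
(18 + 3)²*((-7 + 7)*z(2, 4)) = (18 + 3)²*((-7 + 7)*√(4² + 2²)) = 21²*(0*√(16 + 4)) = 441*(0*√20) = 441*(0*(2*√5)) = 441*0 = 0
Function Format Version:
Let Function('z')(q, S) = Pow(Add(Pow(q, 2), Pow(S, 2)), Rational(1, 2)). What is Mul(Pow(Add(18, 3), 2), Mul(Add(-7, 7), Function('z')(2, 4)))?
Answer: 0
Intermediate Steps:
Function('z')(q, S) = Pow(Add(Pow(S, 2), Pow(q, 2)), Rational(1, 2))
Mul(Pow(Add(18, 3), 2), Mul(Add(-7, 7), Function('z')(2, 4))) = Mul(Pow(Add(18, 3), 2), Mul(Add(-7, 7), Pow(Add(Pow(4, 2), Pow(2, 2)), Rational(1, 2)))) = Mul(Pow(21, 2), Mul(0, Pow(Add(16, 4), Rational(1, 2)))) = Mul(441, Mul(0, Pow(20, Rational(1, 2)))) = Mul(441, Mul(0, Mul(2, Pow(5, Rational(1, 2))))) = Mul(441, 0) = 0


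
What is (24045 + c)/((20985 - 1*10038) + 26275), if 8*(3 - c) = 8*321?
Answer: 23727/37222 ≈ 0.63745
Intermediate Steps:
c = -318 (c = 3 - 321 = -318)
(24045 + c)/((20985 - 1*10038) + 26275) = (24045 - 318)/((20985 - 1*10038) + 26275) = 23727/((20985 - 10038) + 26275) = 23727/(10947 + 26275) = 23727/37222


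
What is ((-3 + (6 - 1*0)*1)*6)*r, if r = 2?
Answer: 36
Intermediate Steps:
((-3 + (6 - 1*0)*1)*6)*r = ((-3 + (6 - 1*0)*1)*6)*2 = ((-3 + (6 + 0)*1)*6)*2 = ((-3 + 6*1)*6)*2 = ((-3 + 6)*6)*2 = (3*6)*2 = 18*2 = 36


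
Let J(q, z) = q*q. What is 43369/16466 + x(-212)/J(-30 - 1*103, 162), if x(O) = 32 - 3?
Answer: 767631755/291267074 ≈ 2.6355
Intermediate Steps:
J(q, z) = q²
x(O) = 29
43369/16466 + x(-212)/J(-30 - 1*103, 162) = 43369/16466 + 29/((-30 - 1*103)²) = 43369*(1/16466) + 29/((-30 - 103)²) = 43369/16466 + 29/((-133)²) = 43369/16466 + 29/17689 = 767631755/291267074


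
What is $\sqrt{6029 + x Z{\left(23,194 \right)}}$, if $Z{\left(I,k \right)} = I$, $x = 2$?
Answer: $45 \sqrt{3} \approx 77.942$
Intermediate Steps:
$\sqrt{6029 + x Z{\left(23,194 \right)}} = \sqrt{6029 + 2 \cdot 23} = \sqrt{6029 + 46} = \sqrt{6075} = 45 \sqrt{3}$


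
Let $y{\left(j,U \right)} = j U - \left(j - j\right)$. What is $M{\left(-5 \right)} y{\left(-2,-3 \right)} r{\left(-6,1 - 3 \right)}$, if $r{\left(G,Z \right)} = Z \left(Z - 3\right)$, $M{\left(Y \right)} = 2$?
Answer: $120$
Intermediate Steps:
$r{\left(G,Z \right)} = Z \left(-3 + Z\right)$
$y{\left(j,U \right)} = U j$ ($y{\left(j,U \right)} = U j - 0 = U j + 0 = U j$)
$M{\left(-5 \right)} y{\left(-2,-3 \right)} r{\left(-6,1 - 3 \right)} = 2 \left(\left(-3\right) \left(-2\right)\right) \left(1 - 3\right) \left(-3 + \left(1 - 3\right)\right) = 2 \cdot 6 \left(1 - 3\right) \left(-3 + \left(1 - 3\right)\right) = 12 \left(- 2 \left(-3 - 2\right)\right) = 12 \left(\left(-2\right) \left(-5\right)\right) = 12 \cdot 10 = 120$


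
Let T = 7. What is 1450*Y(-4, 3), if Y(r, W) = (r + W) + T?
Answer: 8700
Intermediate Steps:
Y(r, W) = 7 + W + r (Y(r, W) = (r + W) + 7 = (W + r) + 7 = 7 + W + r)
1450*Y(-4, 3) = 1450*(7 + 3 - 4) = 1450*6 = 8700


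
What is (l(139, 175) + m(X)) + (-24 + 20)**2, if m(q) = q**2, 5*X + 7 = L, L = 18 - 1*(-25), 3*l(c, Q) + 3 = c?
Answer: 8488/75 ≈ 113.17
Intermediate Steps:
l(c, Q) = -1 + c/3
L = 43 (L = 18 + 25 = 43)
X = 36/5 (X = -7/5 + (1/5)*43 = -7/5 + 43/5 = 36/5 ≈ 7.2000)
(l(139, 175) + m(X)) + (-24 + 20)**2 = ((-1 + (1/3)*139) + (36/5)**2) + (-24 + 20)**2 = ((-1 + 139/3) + 1296/25) + (-4)**2 = (136/3 + 1296/25) + 16 = 7288/75 + 16 = 8488/75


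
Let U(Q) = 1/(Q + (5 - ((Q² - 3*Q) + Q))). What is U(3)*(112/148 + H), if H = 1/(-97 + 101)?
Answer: 149/740 ≈ 0.20135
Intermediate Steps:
H = ¼ (H = 1/4 = ¼ ≈ 0.25000)
U(Q) = 1/(5 - Q² + 3*Q) (U(Q) = 1/(Q + (5 - (Q² - 2*Q))) = 1/(Q + (5 + (-Q² + 2*Q))) = 1/(Q + (5 - Q² + 2*Q)) = 1/(5 - Q² + 3*Q))
U(3)*(112/148 + H) = (112/148 + ¼)/(5 - 1*3² + 3*3) = (112*(1/148) + ¼)/(5 - 1*9 + 9) = (28/37 + ¼)/(5 - 9 + 9) = (149/148)/5 = (⅕)*(149/148) = 149/740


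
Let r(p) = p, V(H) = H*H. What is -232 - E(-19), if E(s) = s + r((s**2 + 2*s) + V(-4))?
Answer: -552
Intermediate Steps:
V(H) = H**2
E(s) = 16 + s**2 + 3*s (E(s) = s + ((s**2 + 2*s) + (-4)**2) = s + ((s**2 + 2*s) + 16) = s + (16 + s**2 + 2*s) = 16 + s**2 + 3*s)
-232 - E(-19) = -232 - (16 + (-19)**2 + 3*(-19)) = -232 - (16 + 361 - 57) = -232 - 1*320 = -232 - 320 = -552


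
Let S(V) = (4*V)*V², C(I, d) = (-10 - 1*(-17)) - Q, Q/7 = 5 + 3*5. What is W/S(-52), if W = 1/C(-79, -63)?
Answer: 1/74803456 ≈ 1.3368e-8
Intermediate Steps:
Q = 140 (Q = 7*(5 + 3*5) = 7*(5 + 15) = 7*20 = 140)
C(I, d) = -133 (C(I, d) = (-10 - 1*(-17)) - 1*140 = (-10 + 17) - 140 = 7 - 140 = -133)
S(V) = 4*V³
W = -1/133 (W = 1/(-133) = -1/133 ≈ -0.0075188)
W/S(-52) = -1/(133*(4*(-52)³)) = -1/(133*(4*(-140608))) = -1/133/(-562432) = -1/133*(-1/562432) = 1/74803456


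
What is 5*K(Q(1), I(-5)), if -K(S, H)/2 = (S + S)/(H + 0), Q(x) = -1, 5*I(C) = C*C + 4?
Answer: 100/29 ≈ 3.4483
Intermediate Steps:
I(C) = ⅘ + C²/5 (I(C) = (C*C + 4)/5 = (C² + 4)/5 = (4 + C²)/5 = ⅘ + C²/5)
K(S, H) = -4*S/H (K(S, H) = -2*(S + S)/(H + 0) = -2*2*S/H = -4*S/H)
5*K(Q(1), I(-5)) = 5*(-4*(-1)/(⅘ + (⅕)*(-5)²)) = 5*(-4*(-1)/(⅘ + (⅕)*25)) = 5*(-4*(-1)/(⅘ + 5)) = 5*(-4*(-1)/29/5) = 5*(-4*(-1)*5/29) = 5*(20/29) = 100/29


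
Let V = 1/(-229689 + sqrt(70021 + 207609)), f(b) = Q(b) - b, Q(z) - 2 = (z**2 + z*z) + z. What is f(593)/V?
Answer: -161540273700 + 703300*sqrt(277630) ≈ -1.6117e+11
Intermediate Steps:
Q(z) = 2 + z + 2*z**2 (Q(z) = 2 + ((z**2 + z*z) + z) = 2 + ((z**2 + z**2) + z) = 2 + (2*z**2 + z) = 2 + (z + 2*z**2) = 2 + z + 2*z**2)
f(b) = 2 + 2*b**2 (f(b) = (2 + b + 2*b**2) - b = 2 + 2*b**2)
V = 1/(-229689 + sqrt(277630)) ≈ -4.3637e-6
f(593)/V = (2 + 2*593**2)/(-229689/52756759091 - sqrt(277630)/52756759091) = (2 + 2*351649)/(-229689/52756759091 - sqrt(277630)/52756759091) = (2 + 703298)/(-229689/52756759091 - sqrt(277630)/52756759091) = 703300/(-229689/52756759091 - sqrt(277630)/52756759091)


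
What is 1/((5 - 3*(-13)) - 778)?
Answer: -1/734 ≈ -0.0013624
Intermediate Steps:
1/((5 - 3*(-13)) - 778) = 1/((5 + 39) - 778) = 1/(44 - 778) = 1/(-734) = -1/734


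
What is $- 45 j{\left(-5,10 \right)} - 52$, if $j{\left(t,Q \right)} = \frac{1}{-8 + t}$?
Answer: $- \frac{631}{13} \approx -48.538$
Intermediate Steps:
$- 45 j{\left(-5,10 \right)} - 52 = - \frac{45}{-8 - 5} - 52 = - \frac{45}{-13} - 52 = \left(-45\right) \left(- \frac{1}{13}\right) - 52 = \frac{45}{13} - 52 = - \frac{631}{13}$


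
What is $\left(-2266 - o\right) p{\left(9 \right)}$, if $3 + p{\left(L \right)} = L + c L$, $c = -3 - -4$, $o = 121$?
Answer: $-35805$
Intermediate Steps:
$c = 1$ ($c = -3 + 4 = 1$)
$p{\left(L \right)} = -3 + 2 L$ ($p{\left(L \right)} = -3 + \left(L + 1 L\right) = -3 + \left(L + L\right) = -3 + 2 L$)
$\left(-2266 - o\right) p{\left(9 \right)} = \left(-2266 - 121\right) \left(-3 + 2 \cdot 9\right) = \left(-2266 - 121\right) \left(-3 + 18\right) = \left(-2387\right) 15 = -35805$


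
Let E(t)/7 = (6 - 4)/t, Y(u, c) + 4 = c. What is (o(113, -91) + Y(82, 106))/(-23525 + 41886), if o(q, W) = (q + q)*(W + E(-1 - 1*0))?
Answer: -23628/18361 ≈ -1.2869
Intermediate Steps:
Y(u, c) = -4 + c
E(t) = 14/t (E(t) = 7*((6 - 4)/t) = 7*(2/t) = 14/t)
o(q, W) = 2*q*(-14 + W) (o(q, W) = (q + q)*(W + 14/(-1 - 1*0)) = (2*q)*(W + 14/(-1 + 0)) = (2*q)*(W + 14/(-1)) = (2*q)*(W + 14*(-1)) = (2*q)*(W - 14) = (2*q)*(-14 + W) = 2*q*(-14 + W))
(o(113, -91) + Y(82, 106))/(-23525 + 41886) = (2*113*(-14 - 91) + (-4 + 106))/(-23525 + 41886) = (2*113*(-105) + 102)/18361 = (-23730 + 102)*(1/18361) = -23628*1/18361 = -23628/18361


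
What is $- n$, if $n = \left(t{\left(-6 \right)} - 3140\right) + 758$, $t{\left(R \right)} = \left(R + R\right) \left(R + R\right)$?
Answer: $2238$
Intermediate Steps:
$t{\left(R \right)} = 4 R^{2}$ ($t{\left(R \right)} = 2 R 2 R = 4 R^{2}$)
$n = -2238$ ($n = \left(4 \left(-6\right)^{2} - 3140\right) + 758 = \left(4 \cdot 36 - 3140\right) + 758 = \left(144 - 3140\right) + 758 = -2996 + 758 = -2238$)
$- n = \left(-1\right) \left(-2238\right) = 2238$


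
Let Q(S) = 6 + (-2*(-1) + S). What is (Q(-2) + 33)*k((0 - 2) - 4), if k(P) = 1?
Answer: 39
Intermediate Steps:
Q(S) = 8 + S (Q(S) = 6 + (2 + S) = 8 + S)
(Q(-2) + 33)*k((0 - 2) - 4) = ((8 - 2) + 33)*1 = (6 + 33)*1 = 39*1 = 39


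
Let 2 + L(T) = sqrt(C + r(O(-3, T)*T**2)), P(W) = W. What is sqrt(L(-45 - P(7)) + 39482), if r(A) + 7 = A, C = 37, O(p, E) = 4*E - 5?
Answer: sqrt(39480 + I*sqrt(575922)) ≈ 198.7 + 1.91*I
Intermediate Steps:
O(p, E) = -5 + 4*E
r(A) = -7 + A
L(T) = -2 + sqrt(30 + T**2*(-5 + 4*T)) (L(T) = -2 + sqrt(37 + (-7 + (-5 + 4*T)*T**2)) = -2 + sqrt(37 + (-7 + T**2*(-5 + 4*T))) = -2 + sqrt(30 + T**2*(-5 + 4*T)))
sqrt(L(-45 - P(7)) + 39482) = sqrt((-2 + sqrt(30 + (-45 - 1*7)**2*(-5 + 4*(-45 - 1*7)))) + 39482) = sqrt((-2 + sqrt(30 + (-45 - 7)**2*(-5 + 4*(-45 - 7)))) + 39482) = sqrt((-2 + sqrt(30 + (-52)**2*(-5 + 4*(-52)))) + 39482) = sqrt((-2 + sqrt(30 + 2704*(-5 - 208))) + 39482) = sqrt((-2 + sqrt(30 + 2704*(-213))) + 39482) = sqrt((-2 + sqrt(30 - 575952)) + 39482) = sqrt((-2 + sqrt(-575922)) + 39482) = sqrt((-2 + I*sqrt(575922)) + 39482) = sqrt(39480 + I*sqrt(575922))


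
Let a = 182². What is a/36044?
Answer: 8281/9011 ≈ 0.91899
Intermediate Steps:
a = 33124
a/36044 = 33124/36044 = 33124*(1/36044) = 8281/9011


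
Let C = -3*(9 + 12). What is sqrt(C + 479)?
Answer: 4*sqrt(26) ≈ 20.396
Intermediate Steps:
C = -63 (C = -3*21 = -63)
sqrt(C + 479) = sqrt(-63 + 479) = sqrt(416) = 4*sqrt(26)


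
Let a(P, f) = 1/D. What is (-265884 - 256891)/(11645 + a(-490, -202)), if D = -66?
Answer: -34503150/768569 ≈ -44.893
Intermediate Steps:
a(P, f) = -1/66 (a(P, f) = 1/(-66) = -1/66)
(-265884 - 256891)/(11645 + a(-490, -202)) = (-265884 - 256891)/(11645 - 1/66) = -522775/768569/66 = -522775*66/768569 = -34503150/768569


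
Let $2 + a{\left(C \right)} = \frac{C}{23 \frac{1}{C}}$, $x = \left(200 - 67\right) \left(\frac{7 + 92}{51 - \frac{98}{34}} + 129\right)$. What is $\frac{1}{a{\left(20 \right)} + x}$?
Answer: $\frac{18814}{328229667} \approx 5.732 \cdot 10^{-5}$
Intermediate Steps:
$x = \frac{14258265}{818}$ ($x = 133 \left(\frac{99}{51 - \frac{49}{17}} + 129\right) = 133 \left(\frac{99}{\frac{818}{17}} + 129\right) = 133 \left(99 \cdot \frac{17}{818} + 129\right) = 133 \left(\frac{1683}{818} + 129\right) = 133 \cdot \frac{107205}{818} = \frac{14258265}{818} \approx 17431.0$)
$a{\left(C \right)} = -2 + \frac{C^{2}}{23}$ ($a{\left(C \right)} = -2 + \frac{C}{23 \frac{1}{C}} = -2 + C \frac{C}{23} = -2 + \frac{C^{2}}{23}$)
$\frac{1}{a{\left(20 \right)} + x} = \frac{1}{\left(-2 + \frac{20^{2}}{23}\right) + \frac{14258265}{818}} = \frac{1}{\left(-2 + \frac{1}{23} \cdot 400\right) + \frac{14258265}{818}} = \frac{1}{\left(-2 + \frac{400}{23}\right) + \frac{14258265}{818}} = \frac{1}{\frac{354}{23} + \frac{14258265}{818}} = \frac{1}{\frac{328229667}{18814}} = \frac{18814}{328229667}$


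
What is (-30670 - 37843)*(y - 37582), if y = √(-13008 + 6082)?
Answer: 2574855566 - 68513*I*√6926 ≈ 2.5749e+9 - 5.7018e+6*I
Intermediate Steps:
y = I*√6926 (y = √(-6926) = I*√6926 ≈ 83.223*I)
(-30670 - 37843)*(y - 37582) = (-30670 - 37843)*(I*√6926 - 37582) = -68513*(-37582 + I*√6926) = 2574855566 - 68513*I*√6926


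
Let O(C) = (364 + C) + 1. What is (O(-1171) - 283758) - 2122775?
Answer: -2407339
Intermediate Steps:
O(C) = 365 + C
(O(-1171) - 283758) - 2122775 = ((365 - 1171) - 283758) - 2122775 = (-806 - 283758) - 2122775 = -284564 - 2122775 = -2407339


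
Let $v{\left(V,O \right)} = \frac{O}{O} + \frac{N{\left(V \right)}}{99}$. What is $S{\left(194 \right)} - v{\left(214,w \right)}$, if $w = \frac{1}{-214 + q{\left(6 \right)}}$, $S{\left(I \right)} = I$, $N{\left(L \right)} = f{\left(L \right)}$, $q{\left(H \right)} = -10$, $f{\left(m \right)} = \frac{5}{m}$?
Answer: $\frac{4088893}{21186} \approx 193.0$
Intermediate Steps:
$N{\left(L \right)} = \frac{5}{L}$
$w = - \frac{1}{224}$ ($w = \frac{1}{-214 - 10} = \frac{1}{-224} = - \frac{1}{224} \approx -0.0044643$)
$v{\left(V,O \right)} = 1 + \frac{5}{99 V}$ ($v{\left(V,O \right)} = \frac{O}{O} + \frac{5 \frac{1}{V}}{99} = 1 + \frac{5}{V} \frac{1}{99} = 1 + \frac{5}{99 V}$)
$S{\left(194 \right)} - v{\left(214,w \right)} = 194 - \frac{\frac{5}{99} + 214}{214} = 194 - \frac{1}{214} \cdot \frac{21191}{99} = 194 - \frac{21191}{21186} = \frac{4088893}{21186}$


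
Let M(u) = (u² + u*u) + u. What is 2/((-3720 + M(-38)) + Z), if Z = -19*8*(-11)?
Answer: 1/401 ≈ 0.0024938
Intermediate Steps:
Z = 1672 (Z = -152*(-11) = 1672)
M(u) = u + 2*u² (M(u) = (u² + u²) + u = 2*u² + u = u + 2*u²)
2/((-3720 + M(-38)) + Z) = 2/((-3720 - 38*(1 + 2*(-38))) + 1672) = 2/((-3720 - 38*(1 - 76)) + 1672) = 2/((-3720 - 38*(-75)) + 1672) = 2/((-3720 + 2850) + 1672) = 2/(-870 + 1672) = 2/802 = (1/802)*2 = 1/401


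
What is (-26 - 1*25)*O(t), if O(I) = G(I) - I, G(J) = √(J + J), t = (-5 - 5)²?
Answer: 5100 - 510*√2 ≈ 4378.8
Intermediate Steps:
t = 100 (t = (-10)² = 100)
G(J) = √2*√J (G(J) = √(2*J) = √2*√J)
O(I) = -I + √2*√I (O(I) = √2*√I - I = -I + √2*√I)
(-26 - 1*25)*O(t) = (-26 - 1*25)*(-1*100 + √2*√100) = (-26 - 25)*(-100 + √2*10) = -51*(-100 + 10*√2) = 5100 - 510*√2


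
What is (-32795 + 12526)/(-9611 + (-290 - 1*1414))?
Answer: 20269/11315 ≈ 1.7913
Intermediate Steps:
(-32795 + 12526)/(-9611 + (-290 - 1*1414)) = -20269/(-9611 + (-290 - 1414)) = -20269/(-9611 - 1704) = -20269/(-11315) = -20269*(-1/11315) = 20269/11315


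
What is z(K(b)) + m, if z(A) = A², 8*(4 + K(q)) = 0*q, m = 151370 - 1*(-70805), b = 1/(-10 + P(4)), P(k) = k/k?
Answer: 222191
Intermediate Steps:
P(k) = 1
b = -⅑ (b = 1/(-10 + 1) = 1/(-9) = -⅑ ≈ -0.11111)
m = 222175 (m = 151370 + 70805 = 222175)
K(q) = -4 (K(q) = -4 + (0*q)/8 = -4 + (⅛)*0 = -4 + 0 = -4)
z(K(b)) + m = (-4)² + 222175 = 16 + 222175 = 222191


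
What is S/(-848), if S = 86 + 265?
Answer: -351/848 ≈ -0.41392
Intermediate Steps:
S = 351
S/(-848) = 351/(-848) = 351*(-1/848) = -351/848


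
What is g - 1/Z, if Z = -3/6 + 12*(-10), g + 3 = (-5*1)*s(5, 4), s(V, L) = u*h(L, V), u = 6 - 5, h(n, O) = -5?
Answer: 5304/241 ≈ 22.008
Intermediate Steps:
u = 1
s(V, L) = -5 (s(V, L) = 1*(-5) = -5)
g = 22 (g = -3 - 5*1*(-5) = -3 - 5*(-5) = -3 + 25 = 22)
Z = -241/2 (Z = -3*1/6 - 120 = -1/2 - 120 = -241/2 ≈ -120.50)
g - 1/Z = 22 - 1/(-241/2) = 22 - 1*(-2/241) = 22 + 2/241 = 5304/241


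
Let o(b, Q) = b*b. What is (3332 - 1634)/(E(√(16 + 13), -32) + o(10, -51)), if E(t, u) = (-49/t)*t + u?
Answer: 1698/19 ≈ 89.368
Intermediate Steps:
o(b, Q) = b²
E(t, u) = -49 + u
(3332 - 1634)/(E(√(16 + 13), -32) + o(10, -51)) = (3332 - 1634)/((-49 - 32) + 10²) = 1698/(-81 + 100) = 1698/19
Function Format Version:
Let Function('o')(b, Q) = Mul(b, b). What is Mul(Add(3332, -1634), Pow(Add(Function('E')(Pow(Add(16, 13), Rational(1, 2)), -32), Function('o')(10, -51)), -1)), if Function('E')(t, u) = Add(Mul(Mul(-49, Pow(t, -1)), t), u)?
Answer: Rational(1698, 19) ≈ 89.368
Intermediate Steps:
Function('o')(b, Q) = Pow(b, 2)
Function('E')(t, u) = Add(-49, u)
Mul(Add(3332, -1634), Pow(Add(Function('E')(Pow(Add(16, 13), Rational(1, 2)), -32), Function('o')(10, -51)), -1)) = Mul(Add(3332, -1634), Pow(Add(Add(-49, -32), Pow(10, 2)), -1)) = Mul(1698, Pow(Add(-81, 100), -1)) = Mul(1698, Pow(19, -1)) = Mul(1698, Rational(1, 19)) = Rational(1698, 19)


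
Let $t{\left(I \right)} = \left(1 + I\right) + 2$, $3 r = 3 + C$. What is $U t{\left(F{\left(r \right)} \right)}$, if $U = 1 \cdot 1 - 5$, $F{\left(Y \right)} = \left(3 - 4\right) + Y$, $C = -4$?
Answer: $- \frac{20}{3} \approx -6.6667$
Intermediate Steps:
$r = - \frac{1}{3}$ ($r = \frac{3 - 4}{3} = \frac{1}{3} \left(-1\right) = - \frac{1}{3} \approx -0.33333$)
$F{\left(Y \right)} = -1 + Y$
$U = -4$ ($U = 1 - 5 = -4$)
$t{\left(I \right)} = 3 + I$
$U t{\left(F{\left(r \right)} \right)} = - 4 \left(3 - \frac{4}{3}\right) = \left(-4\right) \frac{5}{3} = - \frac{20}{3}$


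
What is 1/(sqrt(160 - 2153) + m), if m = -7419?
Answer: -7419/55043554 - I*sqrt(1993)/55043554 ≈ -0.00013478 - 8.1105e-7*I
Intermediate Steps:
1/(sqrt(160 - 2153) + m) = 1/(sqrt(160 - 2153) - 7419) = 1/(sqrt(-1993) - 7419) = 1/(I*sqrt(1993) - 7419) = 1/(-7419 + I*sqrt(1993))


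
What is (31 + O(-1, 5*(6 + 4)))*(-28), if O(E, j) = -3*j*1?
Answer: 3332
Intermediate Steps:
O(E, j) = -3*j
(31 + O(-1, 5*(6 + 4)))*(-28) = (31 - 15*(6 + 4))*(-28) = (31 - 15*10)*(-28) = (31 - 3*50)*(-28) = (31 - 150)*(-28) = -119*(-28) = 3332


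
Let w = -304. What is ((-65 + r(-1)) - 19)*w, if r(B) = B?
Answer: 25840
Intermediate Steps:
((-65 + r(-1)) - 19)*w = ((-65 - 1) - 19)*(-304) = (-66 - 19)*(-304) = -85*(-304) = 25840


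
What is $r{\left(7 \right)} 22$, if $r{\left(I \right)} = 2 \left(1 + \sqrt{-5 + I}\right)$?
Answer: $44 + 44 \sqrt{2} \approx 106.23$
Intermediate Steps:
$r{\left(I \right)} = 2 + 2 \sqrt{-5 + I}$
$r{\left(7 \right)} 22 = \left(2 + 2 \sqrt{-5 + 7}\right) 22 = \left(2 + 2 \sqrt{2}\right) 22 = 44 + 44 \sqrt{2}$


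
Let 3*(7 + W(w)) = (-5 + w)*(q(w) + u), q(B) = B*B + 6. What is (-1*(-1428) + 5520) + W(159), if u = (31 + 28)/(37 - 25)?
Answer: 23494669/18 ≈ 1.3053e+6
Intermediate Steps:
q(B) = 6 + B² (q(B) = B² + 6 = 6 + B²)
u = 59/12 ≈ 4.9167
W(w) = -7 + (-5 + w)*(131/12 + w²)/3 (W(w) = -7 + ((-5 + w)*((6 + w²) + 59/12))/3 = -7 + ((-5 + w)*(131/12 + w²))/3 = -7 + (-5 + w)*(131/12 + w²)/3)
(-1*(-1428) + 5520) + W(159) = (-1*(-1428) + 5520) + (-907/36 - 5/3*159² + (⅓)*159³ + (131/36)*159) = (1428 + 5520) + (-907/36 - 5/3*25281 + (⅓)*4019679 + 6943/12) = 6948 + (-907/36 - 42135 + 1339893 + 6943/12) = 6948 + 23369605/18 = 23494669/18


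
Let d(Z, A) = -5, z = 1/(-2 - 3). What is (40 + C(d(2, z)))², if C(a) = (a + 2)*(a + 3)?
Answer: 2116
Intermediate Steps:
z = -⅕ (z = 1/(-5) = -⅕ ≈ -0.20000)
C(a) = (2 + a)*(3 + a)
(40 + C(d(2, z)))² = (40 + (6 + (-5)² + 5*(-5)))² = (40 + (6 + 25 - 25))² = (40 + 6)² = 46² = 2116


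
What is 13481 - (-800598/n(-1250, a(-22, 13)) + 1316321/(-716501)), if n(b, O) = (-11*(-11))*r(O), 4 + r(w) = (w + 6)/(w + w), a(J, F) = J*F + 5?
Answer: 1983892453285290/171052433233 ≈ 11598.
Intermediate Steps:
a(J, F) = 5 + F*J (a(J, F) = F*J + 5 = 5 + F*J)
r(w) = -4 + (6 + w)/(2*w) (r(w) = -4 + (w + 6)/(w + w) = -4 + (6 + w)/((2*w)) = -4 + (6 + w)*(1/(2*w)) = -4 + (6 + w)/(2*w))
n(b, O) = -847/2 + 363/O (n(b, O) = (-11*(-11))*(-7/2 + 3/O) = 121*(-7/2 + 3/O) = -847/2 + 363/O)
13481 - (-800598/n(-1250, a(-22, 13)) + 1316321/(-716501)) = 13481 - (-800598/(-847/2 + 363/(5 + 13*(-22))) + 1316321/(-716501)) = 13481 - (-800598/(-847/2 + 363/(5 - 286)) + 1316321*(-1/716501)) = 13481 - (-800598/(-847/2 + 363/(-281)) - 1316321/716501) = 13481 - (-800598/(-847/2 + 363*(-1/281)) - 1316321/716501) = 13481 - (-800598/(-847/2 - 363/281) - 1316321/716501) = 13481 - (-800598/(-238733/562) - 1316321/716501) = 13481 - (-800598*(-562/238733) - 1316321/716501) = 13481 - (449936076/238733 - 1316321/716501) = 13481 - 1*322065399128783/171052433233 = 13481 - 322065399128783/171052433233 = 1983892453285290/171052433233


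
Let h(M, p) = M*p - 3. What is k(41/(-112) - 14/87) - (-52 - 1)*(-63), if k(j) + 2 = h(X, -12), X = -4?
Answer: -3296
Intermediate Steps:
h(M, p) = -3 + M*p
k(j) = 43 (k(j) = -2 + (-3 - 4*(-12)) = -2 + (-3 + 48) = -2 + 45 = 43)
k(41/(-112) - 14/87) - (-52 - 1)*(-63) = 43 - (-52 - 1)*(-63) = 43 - (-53)*(-63) = 43 - 1*3339 = 43 - 3339 = -3296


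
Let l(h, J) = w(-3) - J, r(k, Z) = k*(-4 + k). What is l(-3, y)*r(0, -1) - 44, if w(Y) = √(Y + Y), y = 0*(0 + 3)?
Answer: -44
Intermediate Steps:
y = 0 (y = 0*3 = 0)
w(Y) = √2*√Y (w(Y) = √(2*Y) = √2*√Y)
l(h, J) = -J + I*√6 (l(h, J) = √2*√(-3) - J = √2*(I*√3) - J = I*√6 - J = -J + I*√6)
l(-3, y)*r(0, -1) - 44 = (-1*0 + I*√6)*(0*(-4 + 0)) - 44 = (0 + I*√6)*(0*(-4)) - 44 = (I*√6)*0 - 44 = 0 - 44 = -44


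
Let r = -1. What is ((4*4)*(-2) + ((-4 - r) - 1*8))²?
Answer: 1849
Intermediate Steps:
((4*4)*(-2) + ((-4 - r) - 1*8))² = ((4*4)*(-2) + ((-4 - 1*(-1)) - 1*8))² = (16*(-2) + ((-4 + 1) - 8))² = (-32 + (-3 - 8))² = (-32 - 11)² = (-43)² = 1849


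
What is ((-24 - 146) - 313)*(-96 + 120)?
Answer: -11592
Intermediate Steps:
((-24 - 146) - 313)*(-96 + 120) = (-170 - 313)*24 = -483*24 = -11592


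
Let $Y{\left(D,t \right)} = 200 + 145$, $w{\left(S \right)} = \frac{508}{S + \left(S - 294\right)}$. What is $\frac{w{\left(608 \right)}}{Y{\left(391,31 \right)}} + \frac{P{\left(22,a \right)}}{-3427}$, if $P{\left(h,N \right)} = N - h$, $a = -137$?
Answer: $\frac{1137331}{23697705} \approx 0.047993$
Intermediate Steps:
$w{\left(S \right)} = \frac{508}{-294 + 2 S}$ ($w{\left(S \right)} = \frac{508}{S + \left(-294 + S\right)} = \frac{508}{-294 + 2 S}$)
$Y{\left(D,t \right)} = 345$
$\frac{w{\left(608 \right)}}{Y{\left(391,31 \right)}} + \frac{P{\left(22,a \right)}}{-3427} = \frac{254 \frac{1}{-147 + 608}}{345} + \frac{-137 - 22}{-3427} = \frac{254}{461} \cdot \frac{1}{345} + \left(-137 - 22\right) \left(- \frac{1}{3427}\right) = 254 \cdot \frac{1}{461} \cdot \frac{1}{345} - - \frac{159}{3427} = \frac{254}{461} \cdot \frac{1}{345} + \frac{159}{3427} = \frac{254}{159045} + \frac{159}{3427} = \frac{1137331}{23697705}$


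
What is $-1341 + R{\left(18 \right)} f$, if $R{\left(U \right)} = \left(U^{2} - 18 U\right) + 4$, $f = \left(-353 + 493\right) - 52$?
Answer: $-989$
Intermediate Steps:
$f = 88$ ($f = 140 - 52 = 88$)
$R{\left(U \right)} = 4 + U^{2} - 18 U$
$-1341 + R{\left(18 \right)} f = -1341 + \left(4 + 18^{2} - 324\right) 88 = -1341 + \left(4 + 324 - 324\right) 88 = -1341 + 4 \cdot 88 = -1341 + 352 = -989$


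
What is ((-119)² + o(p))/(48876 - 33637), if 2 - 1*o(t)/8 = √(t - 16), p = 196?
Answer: 14177/15239 - 48*√5/15239 ≈ 0.92327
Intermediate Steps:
o(t) = 16 - 8*√(-16 + t) (o(t) = 16 - 8*√(t - 16) = 16 - 8*√(-16 + t))
((-119)² + o(p))/(48876 - 33637) = ((-119)² + (16 - 8*√(-16 + 196)))/(48876 - 33637) = (14161 + (16 - 48*√5))/15239 = (14161 + (16 - 48*√5))*(1/15239) = (14177 - 48*√5)*(1/15239) = 14177/15239 - 48*√5/15239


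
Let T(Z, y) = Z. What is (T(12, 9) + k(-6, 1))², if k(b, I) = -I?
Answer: 121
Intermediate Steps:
(T(12, 9) + k(-6, 1))² = (12 - 1*1)² = (12 - 1)² = 11² = 121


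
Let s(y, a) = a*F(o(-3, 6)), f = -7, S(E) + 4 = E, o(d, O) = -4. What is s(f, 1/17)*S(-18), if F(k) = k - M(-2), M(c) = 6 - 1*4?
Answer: 132/17 ≈ 7.7647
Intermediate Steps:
M(c) = 2 (M(c) = 6 - 4 = 2)
S(E) = -4 + E
F(k) = -2 + k (F(k) = k - 1*2 = k - 2 = -2 + k)
s(y, a) = -6*a (s(y, a) = a*(-2 - 4) = a*(-6) = -6*a)
s(f, 1/17)*S(-18) = (-6/17)*(-4 - 18) = -6*1/17*(-22) = -6/17*(-22) = 132/17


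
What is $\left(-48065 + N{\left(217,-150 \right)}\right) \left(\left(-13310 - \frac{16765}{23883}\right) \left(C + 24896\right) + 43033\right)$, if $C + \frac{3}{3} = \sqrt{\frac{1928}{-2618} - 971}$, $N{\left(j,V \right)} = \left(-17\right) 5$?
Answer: $\frac{127004936742720300}{7961} + \frac{5102286894750 i \sqrt{1665051927}}{10420949} \approx 1.5953 \cdot 10^{13} + 1.9979 \cdot 10^{10} i$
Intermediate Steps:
$N{\left(j,V \right)} = -85$
$C = -1 + \frac{i \sqrt{1665051927}}{1309}$ ($C = -1 + \sqrt{\frac{1928}{-2618} - 971} = -1 + \sqrt{1928 \left(- \frac{1}{2618}\right) - 971} = -1 + \sqrt{- \frac{964}{1309} - 971} = -1 + \sqrt{- \frac{1272003}{1309}} = -1 + \frac{i \sqrt{1665051927}}{1309} \approx -1.0 + 31.173 i$)
$\left(-48065 + N{\left(217,-150 \right)}\right) \left(\left(-13310 - \frac{16765}{23883}\right) \left(C + 24896\right) + 43033\right) = \left(-48065 - 85\right) \left(\left(-13310 - \frac{16765}{23883}\right) \left(\left(-1 + \frac{i \sqrt{1665051927}}{1309}\right) + 24896\right) + 43033\right) = - 48150 \left(\left(-13310 - \frac{16765}{23883}\right) \left(24895 + \frac{i \sqrt{1665051927}}{1309}\right) + 43033\right) = - 48150 \left(- \frac{317899495 \left(24895 + \frac{i \sqrt{1665051927}}{1309}\right)}{23883} + 43033\right) = - 48150 \left(\left(- \frac{7914107928025}{23883} - \frac{317899495 i \sqrt{1665051927}}{31262847}\right) + 43033\right) = - 48150 \left(- \frac{7913080170886}{23883} - \frac{317899495 i \sqrt{1665051927}}{31262847}\right) = \frac{127004936742720300}{7961} + \frac{5102286894750 i \sqrt{1665051927}}{10420949}$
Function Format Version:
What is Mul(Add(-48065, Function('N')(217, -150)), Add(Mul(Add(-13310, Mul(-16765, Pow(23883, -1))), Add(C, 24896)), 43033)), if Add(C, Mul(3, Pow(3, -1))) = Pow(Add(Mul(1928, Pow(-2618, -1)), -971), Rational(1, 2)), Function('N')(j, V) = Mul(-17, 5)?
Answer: Add(Rational(127004936742720300, 7961), Mul(Rational(5102286894750, 10420949), I, Pow(1665051927, Rational(1, 2)))) ≈ Add(1.5953e+13, Mul(1.9979e+10, I))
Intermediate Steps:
Function('N')(j, V) = -85
C = Add(-1, Mul(Rational(1, 1309), I, Pow(1665051927, Rational(1, 2)))) (C = Add(-1, Pow(Add(Mul(1928, Pow(-2618, -1)), -971), Rational(1, 2))) = Add(-1, Pow(Add(Mul(1928, Rational(-1, 2618)), -971), Rational(1, 2))) = Add(-1, Pow(Add(Rational(-964, 1309), -971), Rational(1, 2))) = Add(-1, Pow(Rational(-1272003, 1309), Rational(1, 2))) = Add(-1, Mul(Rational(1, 1309), I, Pow(1665051927, Rational(1, 2)))) ≈ Add(-1.0000, Mul(31.173, I)))
Mul(Add(-48065, Function('N')(217, -150)), Add(Mul(Add(-13310, Mul(-16765, Pow(23883, -1))), Add(C, 24896)), 43033)) = Mul(Add(-48065, -85), Add(Mul(Add(-13310, Mul(-16765, Pow(23883, -1))), Add(Add(-1, Mul(Rational(1, 1309), I, Pow(1665051927, Rational(1, 2)))), 24896)), 43033)) = Mul(-48150, Add(Mul(Add(-13310, Mul(-16765, Rational(1, 23883))), Add(24895, Mul(Rational(1, 1309), I, Pow(1665051927, Rational(1, 2))))), 43033)) = Mul(-48150, Add(Mul(Add(-13310, Rational(-16765, 23883)), Add(24895, Mul(Rational(1, 1309), I, Pow(1665051927, Rational(1, 2))))), 43033)) = Mul(-48150, Add(Mul(Rational(-317899495, 23883), Add(24895, Mul(Rational(1, 1309), I, Pow(1665051927, Rational(1, 2))))), 43033)) = Mul(-48150, Add(Add(Rational(-7914107928025, 23883), Mul(Rational(-317899495, 31262847), I, Pow(1665051927, Rational(1, 2)))), 43033)) = Mul(-48150, Add(Rational(-7913080170886, 23883), Mul(Rational(-317899495, 31262847), I, Pow(1665051927, Rational(1, 2))))) = Add(Rational(127004936742720300, 7961), Mul(Rational(5102286894750, 10420949), I, Pow(1665051927, Rational(1, 2))))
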